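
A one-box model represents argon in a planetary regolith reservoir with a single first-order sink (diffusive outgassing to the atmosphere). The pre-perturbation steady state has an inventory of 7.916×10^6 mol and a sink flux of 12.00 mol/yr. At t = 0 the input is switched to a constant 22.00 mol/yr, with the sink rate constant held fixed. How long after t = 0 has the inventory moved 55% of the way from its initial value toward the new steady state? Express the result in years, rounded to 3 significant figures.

527000 yr

τ = M₀/F₀ = 7.916×10^6/12.00 = 659700 yr.
The remaining gap fraction is e^(−t/τ); 55% covered ⇒ e^(−t/τ) = 0.450.
t = −τ ln(0.450) = 659700 × 0.7985 = 526700 yr.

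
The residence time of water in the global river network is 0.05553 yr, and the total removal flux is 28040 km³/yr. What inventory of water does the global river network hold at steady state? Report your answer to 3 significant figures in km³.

1560 km³

τ = M/F ⇒ M = τ × F = 0.05553 × 28040 = 1557 km³.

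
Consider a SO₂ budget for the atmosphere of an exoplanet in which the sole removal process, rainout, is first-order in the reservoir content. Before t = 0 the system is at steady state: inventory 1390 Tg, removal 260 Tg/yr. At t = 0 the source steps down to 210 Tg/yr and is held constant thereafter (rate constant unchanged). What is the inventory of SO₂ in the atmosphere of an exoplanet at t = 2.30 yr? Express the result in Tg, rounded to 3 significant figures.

1300 Tg

The sink rate constant is k = F₀/M₀ = 260/1390 = 0.1871 yr⁻¹.
Solving dM/dt = F₁ − kM with M(0) = M₀ gives M(t) = F₁/k + (M₀ − F₁/k)·e^(−kt).
F₁/k = 210/0.1871 = 1122.7 Tg; kt = 0.1871 × 2.30 = 0.4302, e^(−kt) = 0.6504.
M(2.30) = 1122.7 + (1390 − 1122.7) × 0.6504 = 1122.7 + 173.8 = 1296.5 Tg.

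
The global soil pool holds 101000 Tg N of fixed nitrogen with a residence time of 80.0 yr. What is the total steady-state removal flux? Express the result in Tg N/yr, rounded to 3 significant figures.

F = M / τ = 101000 / 80.0 = 1262 Tg N/yr.

1260 Tg N/yr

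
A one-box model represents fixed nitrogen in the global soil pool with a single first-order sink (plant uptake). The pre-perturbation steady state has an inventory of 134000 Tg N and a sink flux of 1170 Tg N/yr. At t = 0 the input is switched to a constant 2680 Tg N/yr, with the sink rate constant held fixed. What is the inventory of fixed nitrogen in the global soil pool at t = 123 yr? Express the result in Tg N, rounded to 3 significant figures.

248000 Tg N

The sink rate constant is k = F₀/M₀ = 1170/134000 = 0.008731 yr⁻¹.
Solving dM/dt = F₁ − kM with M(0) = M₀ gives M(t) = F₁/k + (M₀ − F₁/k)·e^(−kt).
F₁/k = 2680/0.008731 = 306940 Tg N; kt = 0.008731 × 123 = 1.074, e^(−kt) = 0.3417.
M(123) = 306940 + (134000 − 306940) × 0.3417 = 306940 − 59090 = 247850 Tg N.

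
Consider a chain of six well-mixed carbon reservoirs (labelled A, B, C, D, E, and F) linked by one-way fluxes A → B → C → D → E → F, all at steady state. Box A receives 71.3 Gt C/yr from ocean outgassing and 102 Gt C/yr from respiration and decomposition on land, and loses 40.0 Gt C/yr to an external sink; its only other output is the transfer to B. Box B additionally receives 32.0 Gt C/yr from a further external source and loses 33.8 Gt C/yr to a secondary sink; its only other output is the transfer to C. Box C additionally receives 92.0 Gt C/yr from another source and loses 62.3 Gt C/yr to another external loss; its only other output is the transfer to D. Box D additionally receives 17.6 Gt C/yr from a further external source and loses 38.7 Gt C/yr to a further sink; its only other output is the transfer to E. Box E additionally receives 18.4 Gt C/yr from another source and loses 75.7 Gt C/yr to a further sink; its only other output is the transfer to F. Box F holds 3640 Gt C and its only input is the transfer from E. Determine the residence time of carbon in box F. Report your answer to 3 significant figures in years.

Box A: F(A→B) = (71.3 + 102) − 40.0 = 133.30 Gt C/yr.
Box B: F(B→C) = (133.30 + 32.0) − 33.8 = 131.50 Gt C/yr.
Box C: F(C→D) = (131.50 + 92.0) − 62.3 = 161.20 Gt C/yr.
Box D: F(D→E) = (161.20 + 17.6) − 38.7 = 140.10 Gt C/yr.
Box E: F(E→F) = (140.10 + 18.4) − 75.7 = 82.800 Gt C/yr.
Box F throughput = its input = 82.800 Gt C/yr; τ = 3640 / 82.800 = 43.96 yr.

44.0 yr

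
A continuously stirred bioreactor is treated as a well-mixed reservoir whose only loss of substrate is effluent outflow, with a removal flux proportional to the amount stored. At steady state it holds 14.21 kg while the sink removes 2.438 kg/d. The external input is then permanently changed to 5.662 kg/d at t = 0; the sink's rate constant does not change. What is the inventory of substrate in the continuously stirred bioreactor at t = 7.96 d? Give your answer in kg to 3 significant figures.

28.2 kg

τ = M₀/F₀ = 14.21/2.438 = 5.829 d; rate constant k = 1/τ.
New steady state M_∞ = F₁/k = F₁·τ = 5.662 × 5.829 = 33.001 kg.
M(t) = M_∞ + (M₀ − M_∞)·e^(−t/τ); t/τ = 7.96/5.829 = 1.366, so e^(−t/τ) = 0.2552.
M(t) = 33.001 − 18.79 × 0.2552 = 28.206 kg.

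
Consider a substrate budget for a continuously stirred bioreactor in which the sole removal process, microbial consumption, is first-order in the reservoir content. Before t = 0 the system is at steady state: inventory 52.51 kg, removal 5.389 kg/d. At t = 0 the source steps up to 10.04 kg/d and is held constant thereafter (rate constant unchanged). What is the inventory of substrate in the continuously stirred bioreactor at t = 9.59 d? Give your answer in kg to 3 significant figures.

τ = M₀/F₀ = 52.51/5.389 = 9.744 d; rate constant k = 1/τ.
New steady state M_∞ = F₁/k = F₁·τ = 10.04 × 9.744 = 97.829 kg.
M(t) = M_∞ + (M₀ − M_∞)·e^(−t/τ); t/τ = 9.59/9.744 = 0.9842, so e^(−t/τ) = 0.3737.
M(t) = 97.829 − 45.32 × 0.3737 = 80.892 kg.

80.9 kg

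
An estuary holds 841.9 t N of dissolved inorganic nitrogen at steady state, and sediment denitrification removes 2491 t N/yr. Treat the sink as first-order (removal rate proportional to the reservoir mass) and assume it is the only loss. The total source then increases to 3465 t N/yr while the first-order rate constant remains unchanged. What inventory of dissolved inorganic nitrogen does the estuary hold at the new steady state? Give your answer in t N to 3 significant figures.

1170 t N

Rate constant k = F/M = 2491 / 841.9 = 2.959 yr⁻¹.
At the new steady state, source = k·M_new ⇒ M_new = 3465 / 2.959 = 1171 t N.
(Equivalently M_new = M × F_new/F_old = 841.9 × 3465/2491.)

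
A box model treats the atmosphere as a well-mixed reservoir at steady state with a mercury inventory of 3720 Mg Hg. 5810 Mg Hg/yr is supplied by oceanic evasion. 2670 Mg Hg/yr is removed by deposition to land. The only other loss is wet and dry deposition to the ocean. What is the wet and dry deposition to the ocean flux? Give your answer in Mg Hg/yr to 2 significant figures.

3100 Mg Hg/yr

At steady state ΣF_in = ΣF_out.
ΣF_in = 5810.0 Mg Hg/yr.
Wet and dry deposition to the ocean flux = ΣF_in − (2670) = 5810.0 − 2670 = 3140 Mg Hg/yr.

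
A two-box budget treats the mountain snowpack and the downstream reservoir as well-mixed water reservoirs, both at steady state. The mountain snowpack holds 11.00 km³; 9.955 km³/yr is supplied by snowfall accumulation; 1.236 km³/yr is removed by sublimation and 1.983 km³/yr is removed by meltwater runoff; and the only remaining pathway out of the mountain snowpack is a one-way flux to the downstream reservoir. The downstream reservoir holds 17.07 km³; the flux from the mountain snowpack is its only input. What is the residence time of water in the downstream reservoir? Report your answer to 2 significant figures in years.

2.5 yr

Balance the mountain snowpack: ΣF_in = 9.9550 km³/yr.
Flux to the downstream reservoir = ΣF_in − (1.236 + 1.983) = 6.7360 km³/yr.
At steady state the output of the downstream reservoir equals its input, 6.7360 km³/yr.
τ = M / F = 17.07 / 6.7360 = 2.534 yr.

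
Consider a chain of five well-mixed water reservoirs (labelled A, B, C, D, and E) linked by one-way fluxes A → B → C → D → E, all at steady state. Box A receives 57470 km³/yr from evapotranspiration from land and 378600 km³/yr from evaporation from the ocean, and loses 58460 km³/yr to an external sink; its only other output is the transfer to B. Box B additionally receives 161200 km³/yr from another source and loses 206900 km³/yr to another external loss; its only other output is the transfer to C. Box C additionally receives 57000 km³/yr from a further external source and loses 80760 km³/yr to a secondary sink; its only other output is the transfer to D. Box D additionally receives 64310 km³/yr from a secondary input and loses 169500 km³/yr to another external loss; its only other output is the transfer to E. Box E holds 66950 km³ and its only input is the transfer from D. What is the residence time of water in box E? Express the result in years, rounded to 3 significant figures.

Box A: F(A→B) = (57470 + 378600) − 58460 = 377610 km³/yr.
Box B: F(B→C) = (377610 + 161200) − 206900 = 331910 km³/yr.
Box C: F(C→D) = (331910 + 57000) − 80760 = 308150 km³/yr.
Box D: F(D→E) = (308150 + 64310) − 169500 = 202960 km³/yr.
Box E throughput = its input = 202960 km³/yr; τ = 66950 / 202960 = 0.3299 yr.

0.330 yr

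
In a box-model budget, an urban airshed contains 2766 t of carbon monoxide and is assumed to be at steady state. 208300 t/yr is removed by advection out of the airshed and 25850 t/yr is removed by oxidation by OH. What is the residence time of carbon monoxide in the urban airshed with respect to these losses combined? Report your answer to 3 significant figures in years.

0.0118 yr

Total removal = 208300 + 25850 = 234150 t/yr.
τ = M / ΣF_out = 2766 / 234150 = 0.01181 yr.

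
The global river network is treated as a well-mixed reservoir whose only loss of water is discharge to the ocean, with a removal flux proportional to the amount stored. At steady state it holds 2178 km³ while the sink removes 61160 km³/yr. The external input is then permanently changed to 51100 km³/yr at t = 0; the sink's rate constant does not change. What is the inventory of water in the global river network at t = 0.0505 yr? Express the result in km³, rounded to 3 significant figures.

1910 km³

Residence time τ = M₀/F₀ = 0.03561 yr. The eventual steady state is M_∞ = M₀·(F₁/F₀) = 2178 × 51100/61160 = 1819.7 km³.
The anomaly ΔM(t) = M(t) − M_∞ decays as ΔM₀·e^(−t/τ) with ΔM₀ = 2178 − 1819.7 = 358.3 km³.
At t = 0.0505 yr, e^(−t/τ) = e^(−1.418) = 0.2422, so ΔM = 86.76 km³ and M = 1819.7 + 86.76 = 1906.5 km³.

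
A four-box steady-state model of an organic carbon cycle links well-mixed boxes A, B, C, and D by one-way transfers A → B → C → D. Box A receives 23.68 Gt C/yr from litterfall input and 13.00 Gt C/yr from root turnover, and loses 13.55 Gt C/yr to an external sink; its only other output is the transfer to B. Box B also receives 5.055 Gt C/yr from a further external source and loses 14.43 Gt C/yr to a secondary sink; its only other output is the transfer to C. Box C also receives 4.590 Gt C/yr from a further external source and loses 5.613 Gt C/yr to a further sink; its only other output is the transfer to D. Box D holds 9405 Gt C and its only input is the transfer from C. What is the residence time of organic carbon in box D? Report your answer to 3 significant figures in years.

Box A: F(A→B) = (23.68 + 13.00) − 13.55 = 23.130 Gt C/yr.
Box B: F(B→C) = (23.130 + 5.055) − 14.43 = 13.755 Gt C/yr.
Box C: F(C→D) = (13.755 + 4.590) − 5.613 = 12.732 Gt C/yr.
Box D throughput = its input = 12.732 Gt C/yr; τ = 9405 / 12.732 = 738.7 yr.

739 yr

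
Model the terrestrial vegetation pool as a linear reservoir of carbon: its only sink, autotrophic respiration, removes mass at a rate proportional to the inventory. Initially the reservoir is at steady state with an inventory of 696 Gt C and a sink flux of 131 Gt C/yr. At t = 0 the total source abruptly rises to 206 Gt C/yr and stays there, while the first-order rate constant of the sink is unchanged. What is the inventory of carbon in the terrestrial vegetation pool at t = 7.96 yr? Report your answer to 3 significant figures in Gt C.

1010 Gt C

τ = M₀/F₀ = 696/131 = 5.313 yr; rate constant k = 1/τ.
New steady state M_∞ = F₁/k = F₁·τ = 206 × 5.313 = 1094.5 Gt C.
M(t) = M_∞ + (M₀ − M_∞)·e^(−t/τ); t/τ = 7.96/5.313 = 1.498, so e^(−t/τ) = 0.2235.
M(t) = 1094.5 − 398.5 × 0.2235 = 1005.4 Gt C.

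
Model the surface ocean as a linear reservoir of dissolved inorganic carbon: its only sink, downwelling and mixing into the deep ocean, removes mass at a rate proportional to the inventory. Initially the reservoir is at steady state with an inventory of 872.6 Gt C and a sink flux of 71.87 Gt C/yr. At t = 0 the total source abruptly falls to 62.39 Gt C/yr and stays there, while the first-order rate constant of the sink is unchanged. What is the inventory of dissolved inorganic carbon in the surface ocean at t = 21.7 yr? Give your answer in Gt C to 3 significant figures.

Residence time τ = M₀/F₀ = 12.14 yr. The eventual steady state is M_∞ = M₀·(F₁/F₀) = 872.6 × 62.39/71.87 = 757.50 Gt C.
The anomaly ΔM(t) = M(t) − M_∞ decays as ΔM₀·e^(−t/τ) with ΔM₀ = 872.6 − 757.50 = 115.1 Gt C.
At t = 21.7 yr, e^(−t/τ) = e^(−1.787) = 0.1674, so ΔM = 19.27 Gt C and M = 757.50 + 19.27 = 776.77 Gt C.

777 Gt C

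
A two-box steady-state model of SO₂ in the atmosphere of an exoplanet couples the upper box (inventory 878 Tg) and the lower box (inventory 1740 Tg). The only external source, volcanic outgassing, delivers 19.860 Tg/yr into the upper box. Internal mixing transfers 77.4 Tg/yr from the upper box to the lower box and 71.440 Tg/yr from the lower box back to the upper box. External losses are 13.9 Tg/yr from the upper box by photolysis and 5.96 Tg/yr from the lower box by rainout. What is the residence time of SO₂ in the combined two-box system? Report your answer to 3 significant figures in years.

132 yr

For the system as a whole, the A↔B exchange is internal and contributes nothing to the throughput; only the external sinks remove mass.
M_total = 878 + 1740 = 2618.0 Tg.
ΣF_external_out = 13.9 + 5.96 = 19.860 Tg/yr.
τ = M_total / ΣF_ext = 2618.0 / 19.860 = 131.8 yr.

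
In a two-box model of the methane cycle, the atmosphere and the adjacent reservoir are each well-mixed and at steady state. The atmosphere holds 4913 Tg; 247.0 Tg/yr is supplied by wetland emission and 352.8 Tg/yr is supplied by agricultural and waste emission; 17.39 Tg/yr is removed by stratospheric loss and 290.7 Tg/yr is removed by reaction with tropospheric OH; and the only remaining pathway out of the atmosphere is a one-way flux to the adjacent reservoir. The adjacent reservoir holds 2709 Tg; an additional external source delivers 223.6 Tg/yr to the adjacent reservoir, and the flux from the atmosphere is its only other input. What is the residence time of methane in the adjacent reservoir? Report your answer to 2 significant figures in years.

5.3 yr

Balance the atmosphere: ΣF_in = 247.0 + 352.8 = 599.80 Tg/yr.
Flux to the adjacent reservoir = ΣF_in − (17.39 + 290.7) = 291.71 Tg/yr.
Total input to the adjacent reservoir = 291.71 + 223.6 = 515.31 Tg/yr; at steady state this equals its total output.
τ = M / F = 2709 / 515.31 = 5.257 yr.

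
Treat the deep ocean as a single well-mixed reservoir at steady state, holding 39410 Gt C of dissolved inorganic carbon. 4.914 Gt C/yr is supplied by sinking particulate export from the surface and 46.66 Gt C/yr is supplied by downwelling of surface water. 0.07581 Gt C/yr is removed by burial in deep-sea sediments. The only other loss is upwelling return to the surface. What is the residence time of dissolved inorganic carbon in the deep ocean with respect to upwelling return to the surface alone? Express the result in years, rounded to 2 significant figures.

At steady state ΣF_in = ΣF_out.
ΣF_in = 4.914 + 46.66 = 51.574 Gt C/yr.
Upwelling return to the surface flux = ΣF_in − (0.07581) = 51.574 − 0.07581 = 51.50 Gt C/yr.
τ = M / F = 39410 / 51.50 = 765.3 yr.

770 yr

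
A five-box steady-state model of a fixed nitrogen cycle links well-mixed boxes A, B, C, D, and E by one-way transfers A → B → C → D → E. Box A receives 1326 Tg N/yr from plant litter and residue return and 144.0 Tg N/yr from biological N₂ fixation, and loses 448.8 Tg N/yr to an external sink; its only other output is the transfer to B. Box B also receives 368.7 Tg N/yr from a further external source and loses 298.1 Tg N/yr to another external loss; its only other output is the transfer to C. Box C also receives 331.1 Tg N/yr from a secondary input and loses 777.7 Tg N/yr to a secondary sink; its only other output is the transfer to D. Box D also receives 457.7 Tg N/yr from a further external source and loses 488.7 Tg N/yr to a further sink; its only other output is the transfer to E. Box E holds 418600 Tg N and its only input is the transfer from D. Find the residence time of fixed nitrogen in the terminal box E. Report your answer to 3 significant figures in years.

682 yr

Box A: F(A→B) = (1326 + 144.0) − 448.8 = 1021.2 Tg N/yr.
Box B: F(B→C) = (1021.2 + 368.7) − 298.1 = 1091.8 Tg N/yr.
Box C: F(C→D) = (1091.8 + 331.1) − 777.7 = 645.20 Tg N/yr.
Box D: F(D→E) = (645.20 + 457.7) − 488.7 = 614.20 Tg N/yr.
Box E throughput = its input = 614.20 Tg N/yr; τ = 418600 / 614.20 = 681.5 yr.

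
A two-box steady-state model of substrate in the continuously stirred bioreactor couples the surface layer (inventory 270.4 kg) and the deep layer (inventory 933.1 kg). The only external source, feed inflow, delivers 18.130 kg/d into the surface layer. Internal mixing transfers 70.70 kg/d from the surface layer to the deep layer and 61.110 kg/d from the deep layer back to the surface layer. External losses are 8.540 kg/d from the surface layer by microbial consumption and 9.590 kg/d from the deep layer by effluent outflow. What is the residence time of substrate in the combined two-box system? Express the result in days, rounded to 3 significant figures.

66.4 d

Treat the two boxes together as one reservoir: the mixing fluxes between them are internal recycling, so τ = ΣM / Σ(external losses).
M_total = 270.4 + 933.1 = 1203.5 kg.
ΣF_external_out = 8.540 + 9.590 = 18.130 kg/d.
τ = M_total / ΣF_ext = 1203.5 / 18.130 = 66.38 d.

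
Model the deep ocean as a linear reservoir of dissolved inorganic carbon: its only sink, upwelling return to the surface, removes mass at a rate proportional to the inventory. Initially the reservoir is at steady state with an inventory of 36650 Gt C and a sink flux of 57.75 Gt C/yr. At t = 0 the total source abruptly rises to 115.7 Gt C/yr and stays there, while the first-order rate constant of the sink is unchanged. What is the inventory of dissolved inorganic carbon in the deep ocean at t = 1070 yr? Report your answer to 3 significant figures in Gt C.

Residence time τ = M₀/F₀ = 634.6 yr. The eventual steady state is M_∞ = M₀·(F₁/F₀) = 36650 × 115.7/57.75 = 73427 Gt C.
The anomaly ΔM(t) = M(t) − M_∞ decays as ΔM₀·e^(−t/τ) with ΔM₀ = 36650 − 73427 = −36780 Gt C.
At t = 1070 yr, e^(−t/τ) = e^(−1.686) = 0.1853, so ΔM = −6813 Gt C and M = 73427 − 6813 = 66614 Gt C.

66600 Gt C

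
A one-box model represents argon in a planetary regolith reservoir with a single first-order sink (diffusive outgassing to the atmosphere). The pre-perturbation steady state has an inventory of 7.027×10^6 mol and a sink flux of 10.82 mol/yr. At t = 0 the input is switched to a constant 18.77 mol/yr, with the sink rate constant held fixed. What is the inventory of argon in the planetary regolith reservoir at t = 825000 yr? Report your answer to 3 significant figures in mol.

1.07×10^7 mol

The sink rate constant is k = F₀/M₀ = 10.82/7.027×10^6 = 1.540×10^-6 yr⁻¹.
Solving dM/dt = F₁ − kM with M(0) = M₀ gives M(t) = F₁/k + (M₀ − F₁/k)·e^(−kt).
F₁/k = 18.77/1.540×10^-6 = 1.2190×10^7 mol; kt = 1.540×10^-6 × 825000 = 1.270, e^(−kt) = 0.2807.
M(825000) = 1.2190×10^7 + (7.027×10^6 − 1.2190×10^7) × 0.2807 = 1.2190×10^7 − 1.450×10^6 = 1.0741×10^7 mol.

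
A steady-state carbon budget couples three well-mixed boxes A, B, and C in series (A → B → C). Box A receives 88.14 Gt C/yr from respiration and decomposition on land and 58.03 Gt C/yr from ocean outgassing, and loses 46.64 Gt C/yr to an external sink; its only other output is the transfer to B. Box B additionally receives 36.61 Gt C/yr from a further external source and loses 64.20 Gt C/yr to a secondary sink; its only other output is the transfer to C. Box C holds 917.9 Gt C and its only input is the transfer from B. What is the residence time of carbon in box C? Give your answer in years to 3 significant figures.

12.8 yr

Box A: F(A→B) = (88.14 + 58.03) − 46.64 = 99.530 Gt C/yr.
Box B: F(B→C) = (99.530 + 36.61) − 64.20 = 71.940 Gt C/yr.
Box C throughput = its input = 71.940 Gt C/yr; τ = 917.9 / 71.940 = 12.76 yr.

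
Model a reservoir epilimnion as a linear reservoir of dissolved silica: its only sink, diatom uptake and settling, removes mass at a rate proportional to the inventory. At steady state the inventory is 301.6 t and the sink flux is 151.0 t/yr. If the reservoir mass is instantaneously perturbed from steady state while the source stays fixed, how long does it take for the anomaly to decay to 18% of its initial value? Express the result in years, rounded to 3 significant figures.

For a linear reservoir the anomaly decays as exp(−t/τ) with τ = M/F = 301.6/151.0 = 1.997 yr.
exp(−t/τ) = 0.18 ⇒ t = −τ ln(0.18) = 1.997 × 1.715 = 3.425 yr.

3.43 yr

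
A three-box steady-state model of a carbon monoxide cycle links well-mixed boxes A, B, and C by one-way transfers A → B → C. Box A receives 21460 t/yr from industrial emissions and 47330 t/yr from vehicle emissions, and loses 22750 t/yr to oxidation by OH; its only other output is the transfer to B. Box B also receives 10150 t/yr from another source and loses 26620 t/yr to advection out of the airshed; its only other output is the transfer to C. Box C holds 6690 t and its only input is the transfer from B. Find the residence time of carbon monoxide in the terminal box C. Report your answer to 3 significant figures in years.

Box A: F(A→B) = (21460 + 47330) − 22750 = 46040 t/yr.
Box B: F(B→C) = (46040 + 10150) − 26620 = 29570 t/yr.
Box C throughput = its input = 29570 t/yr; τ = 6690 / 29570 = 0.2262 yr.

0.226 yr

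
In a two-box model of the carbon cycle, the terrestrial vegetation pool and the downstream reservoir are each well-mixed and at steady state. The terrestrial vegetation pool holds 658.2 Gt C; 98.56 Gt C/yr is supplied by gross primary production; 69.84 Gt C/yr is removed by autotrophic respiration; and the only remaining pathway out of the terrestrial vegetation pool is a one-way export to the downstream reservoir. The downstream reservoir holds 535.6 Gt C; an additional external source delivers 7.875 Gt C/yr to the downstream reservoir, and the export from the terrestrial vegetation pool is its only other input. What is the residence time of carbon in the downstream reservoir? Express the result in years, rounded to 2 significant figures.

Balance the terrestrial vegetation pool: ΣF_in = 98.560 Gt C/yr.
Export to the downstream reservoir = ΣF_in − (69.84) = 28.720 Gt C/yr.
Total input to the downstream reservoir = 28.720 + 7.875 = 36.595 Gt C/yr; at steady state this equals its total output.
τ = M / F = 535.6 / 36.595 = 14.64 yr.

15 yr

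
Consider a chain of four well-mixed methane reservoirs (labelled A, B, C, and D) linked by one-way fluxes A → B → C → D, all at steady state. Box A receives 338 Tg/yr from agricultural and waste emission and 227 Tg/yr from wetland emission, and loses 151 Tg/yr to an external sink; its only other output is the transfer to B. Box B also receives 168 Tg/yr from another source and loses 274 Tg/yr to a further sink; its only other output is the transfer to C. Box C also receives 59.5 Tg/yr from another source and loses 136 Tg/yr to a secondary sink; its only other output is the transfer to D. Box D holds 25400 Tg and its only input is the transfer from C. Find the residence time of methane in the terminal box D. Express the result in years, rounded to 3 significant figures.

Box A: F(A→B) = (338 + 227) − 151 = 414.00 Tg/yr.
Box B: F(B→C) = (414.00 + 168) − 274 = 308.00 Tg/yr.
Box C: F(C→D) = (308.00 + 59.5) − 136 = 231.50 Tg/yr.
Box D throughput = its input = 231.50 Tg/yr; τ = 25400 / 231.50 = 109.7 yr.

110 yr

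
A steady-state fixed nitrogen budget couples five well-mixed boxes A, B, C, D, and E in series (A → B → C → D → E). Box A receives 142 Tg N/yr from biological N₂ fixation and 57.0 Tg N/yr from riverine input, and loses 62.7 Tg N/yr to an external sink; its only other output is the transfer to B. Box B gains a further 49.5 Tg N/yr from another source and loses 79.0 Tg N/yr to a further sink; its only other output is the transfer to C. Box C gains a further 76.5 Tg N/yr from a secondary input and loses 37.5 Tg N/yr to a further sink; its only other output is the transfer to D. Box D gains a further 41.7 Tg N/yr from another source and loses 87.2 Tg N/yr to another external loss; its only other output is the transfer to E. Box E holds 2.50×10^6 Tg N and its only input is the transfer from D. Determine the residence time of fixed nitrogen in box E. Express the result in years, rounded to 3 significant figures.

24900 yr

Box A: F(A→B) = (142 + 57.0) − 62.7 = 136.30 Tg N/yr.
Box B: F(B→C) = (136.30 + 49.5) − 79.0 = 106.80 Tg N/yr.
Box C: F(C→D) = (106.80 + 76.5) − 37.5 = 145.80 Tg N/yr.
Box D: F(D→E) = (145.80 + 41.7) − 87.2 = 100.30 Tg N/yr.
Box E throughput = its input = 100.30 Tg N/yr; τ = 2.50×10^6 / 100.30 = 24930 yr.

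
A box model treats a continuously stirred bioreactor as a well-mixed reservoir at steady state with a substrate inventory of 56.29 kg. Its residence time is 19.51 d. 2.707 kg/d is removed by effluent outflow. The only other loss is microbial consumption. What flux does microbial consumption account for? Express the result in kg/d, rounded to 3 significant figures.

Total removal F = M/τ = 56.29 / 19.51 = 2.885 kg/d.
Microbial consumption = F − (2.707) = 2.885 − 2.707 = 0.1782 kg/d.

0.178 kg/d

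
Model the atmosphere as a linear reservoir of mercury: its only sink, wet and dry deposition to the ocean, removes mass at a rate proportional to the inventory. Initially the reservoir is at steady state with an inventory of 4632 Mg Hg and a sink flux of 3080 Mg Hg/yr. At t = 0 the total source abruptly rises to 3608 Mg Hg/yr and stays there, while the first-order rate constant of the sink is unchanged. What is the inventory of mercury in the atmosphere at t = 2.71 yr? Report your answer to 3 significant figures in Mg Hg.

5300 Mg Hg

τ = M₀/F₀ = 4632/3080 = 1.504 yr; rate constant k = 1/τ.
New steady state M_∞ = F₁/k = F₁·τ = 3608 × 1.504 = 5426.1 Mg Hg.
M(t) = M_∞ + (M₀ − M_∞)·e^(−t/τ); t/τ = 2.71/1.504 = 1.802, so e^(−t/τ) = 0.1650.
M(t) = 5426.1 − 794.1 × 0.1650 = 5295.1 Mg Hg.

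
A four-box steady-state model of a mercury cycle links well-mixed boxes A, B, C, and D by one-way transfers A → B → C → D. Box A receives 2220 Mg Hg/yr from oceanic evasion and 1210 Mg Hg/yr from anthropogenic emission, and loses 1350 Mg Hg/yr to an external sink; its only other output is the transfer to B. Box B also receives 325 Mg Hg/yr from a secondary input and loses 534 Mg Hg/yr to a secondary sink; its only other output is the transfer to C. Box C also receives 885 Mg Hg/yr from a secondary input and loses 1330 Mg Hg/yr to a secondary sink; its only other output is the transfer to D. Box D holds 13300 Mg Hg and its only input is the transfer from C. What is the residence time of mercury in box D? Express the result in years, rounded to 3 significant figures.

9.33 yr

Box A: F(A→B) = (2220 + 1210) − 1350 = 2080.0 Mg Hg/yr.
Box B: F(B→C) = (2080.0 + 325) − 534 = 1871.0 Mg Hg/yr.
Box C: F(C→D) = (1871.0 + 885) − 1330 = 1426.0 Mg Hg/yr.
Box D throughput = its input = 1426.0 Mg Hg/yr; τ = 13300 / 1426.0 = 9.327 yr.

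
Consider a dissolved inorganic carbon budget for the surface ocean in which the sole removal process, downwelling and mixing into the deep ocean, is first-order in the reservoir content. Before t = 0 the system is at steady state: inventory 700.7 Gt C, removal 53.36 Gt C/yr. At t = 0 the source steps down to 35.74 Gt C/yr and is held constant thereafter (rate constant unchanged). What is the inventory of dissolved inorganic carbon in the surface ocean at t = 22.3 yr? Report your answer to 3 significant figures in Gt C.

Residence time τ = M₀/F₀ = 13.13 yr. The eventual steady state is M_∞ = M₀·(F₁/F₀) = 700.7 × 35.74/53.36 = 469.32 Gt C.
The anomaly ΔM(t) = M(t) − M_∞ decays as ΔM₀·e^(−t/τ) with ΔM₀ = 700.7 − 469.32 = 231.4 Gt C.
At t = 22.3 yr, e^(−t/τ) = e^(−1.698) = 0.1830, so ΔM = 42.35 Gt C and M = 469.32 + 42.35 = 511.67 Gt C.

512 Gt C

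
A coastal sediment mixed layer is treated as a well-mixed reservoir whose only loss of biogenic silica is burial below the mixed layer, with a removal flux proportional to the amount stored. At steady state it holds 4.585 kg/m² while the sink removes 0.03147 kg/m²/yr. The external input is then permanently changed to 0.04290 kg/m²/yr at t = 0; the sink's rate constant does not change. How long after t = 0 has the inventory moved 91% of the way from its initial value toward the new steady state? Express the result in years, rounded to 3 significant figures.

τ = M₀/F₀ = 4.585/0.03147 = 145.7 yr.
The remaining gap fraction is e^(−t/τ); 91% covered ⇒ e^(−t/τ) = 0.0900.
t = −τ ln(0.0900) = 145.7 × 2.408 = 350.8 yr.

351 yr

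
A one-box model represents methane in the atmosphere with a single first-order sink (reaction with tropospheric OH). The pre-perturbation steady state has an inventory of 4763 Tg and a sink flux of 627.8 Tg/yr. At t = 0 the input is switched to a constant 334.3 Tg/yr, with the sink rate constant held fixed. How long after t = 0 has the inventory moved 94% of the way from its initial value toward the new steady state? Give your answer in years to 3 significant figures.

21.3 yr

τ = M₀/F₀ = 4763/627.8 = 7.587 yr.
The remaining gap fraction is e^(−t/τ); 94% covered ⇒ e^(−t/τ) = 0.0600.
t = −τ ln(0.0600) = 7.587 × 2.813 = 21.34 yr.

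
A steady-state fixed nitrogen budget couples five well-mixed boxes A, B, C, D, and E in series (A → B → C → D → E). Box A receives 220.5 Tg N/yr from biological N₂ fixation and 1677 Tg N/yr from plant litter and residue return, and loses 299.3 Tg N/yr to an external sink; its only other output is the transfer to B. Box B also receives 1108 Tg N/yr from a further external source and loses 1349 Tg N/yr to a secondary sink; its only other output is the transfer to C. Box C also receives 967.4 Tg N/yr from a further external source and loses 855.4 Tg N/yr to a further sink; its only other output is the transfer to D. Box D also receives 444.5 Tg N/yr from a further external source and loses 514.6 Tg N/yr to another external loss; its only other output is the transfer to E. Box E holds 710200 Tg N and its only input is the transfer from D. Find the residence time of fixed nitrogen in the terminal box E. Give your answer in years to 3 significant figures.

508 yr

Box A: F(A→B) = (220.5 + 1677) − 299.3 = 1598.2 Tg N/yr.
Box B: F(B→C) = (1598.2 + 1108) − 1349 = 1357.2 Tg N/yr.
Box C: F(C→D) = (1357.2 + 967.4) − 855.4 = 1469.2 Tg N/yr.
Box D: F(D→E) = (1469.2 + 444.5) − 514.6 = 1399.1 Tg N/yr.
Box E throughput = its input = 1399.1 Tg N/yr; τ = 710200 / 1399.1 = 507.6 yr.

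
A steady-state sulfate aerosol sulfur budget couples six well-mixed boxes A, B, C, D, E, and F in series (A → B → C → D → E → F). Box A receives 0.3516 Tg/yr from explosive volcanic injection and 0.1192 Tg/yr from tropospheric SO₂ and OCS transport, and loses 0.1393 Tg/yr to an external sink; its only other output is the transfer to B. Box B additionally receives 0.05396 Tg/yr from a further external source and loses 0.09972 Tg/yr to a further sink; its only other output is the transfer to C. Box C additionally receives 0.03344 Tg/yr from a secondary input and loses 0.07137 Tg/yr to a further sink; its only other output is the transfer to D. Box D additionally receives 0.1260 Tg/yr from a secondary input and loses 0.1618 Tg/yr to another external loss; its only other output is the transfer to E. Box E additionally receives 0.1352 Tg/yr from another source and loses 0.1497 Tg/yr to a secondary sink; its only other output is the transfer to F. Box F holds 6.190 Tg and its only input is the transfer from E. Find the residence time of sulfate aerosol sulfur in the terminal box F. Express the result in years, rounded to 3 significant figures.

31.3 yr

Box A: F(A→B) = (0.3516 + 0.1192) − 0.1393 = 0.33150 Tg/yr.
Box B: F(B→C) = (0.33150 + 0.05396) − 0.09972 = 0.28574 Tg/yr.
Box C: F(C→D) = (0.28574 + 0.03344) − 0.07137 = 0.24781 Tg/yr.
Box D: F(D→E) = (0.24781 + 0.1260) − 0.1618 = 0.21201 Tg/yr.
Box E: F(E→F) = (0.21201 + 0.1352) − 0.1497 = 0.19751 Tg/yr.
Box F throughput = its input = 0.19751 Tg/yr; τ = 6.190 / 0.19751 = 31.34 yr.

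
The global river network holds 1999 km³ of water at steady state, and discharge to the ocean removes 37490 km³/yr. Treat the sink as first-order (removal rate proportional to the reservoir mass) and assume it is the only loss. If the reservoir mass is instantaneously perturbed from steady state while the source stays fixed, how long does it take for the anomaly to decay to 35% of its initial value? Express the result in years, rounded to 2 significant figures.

0.056 yr

For a linear reservoir the anomaly decays as exp(−t/τ) with τ = M/F = 1999/37490 = 0.05332 yr.
exp(−t/τ) = 0.35 ⇒ t = −τ ln(0.35) = 0.05332 × 1.050 = 0.05598 yr.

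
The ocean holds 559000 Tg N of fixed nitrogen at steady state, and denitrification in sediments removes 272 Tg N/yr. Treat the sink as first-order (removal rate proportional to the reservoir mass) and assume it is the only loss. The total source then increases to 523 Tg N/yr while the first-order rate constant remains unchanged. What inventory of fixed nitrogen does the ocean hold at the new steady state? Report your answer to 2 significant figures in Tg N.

Rate constant k = F/M = 272 / 559000 = 0.0004866 yr⁻¹.
At the new steady state, source = k·M_new ⇒ M_new = 523 / 0.0004866 = 1.075×10^6 Tg N.
(Equivalently M_new = M × F_new/F_old = 559000 × 523/272.)

1.1×10^6 Tg N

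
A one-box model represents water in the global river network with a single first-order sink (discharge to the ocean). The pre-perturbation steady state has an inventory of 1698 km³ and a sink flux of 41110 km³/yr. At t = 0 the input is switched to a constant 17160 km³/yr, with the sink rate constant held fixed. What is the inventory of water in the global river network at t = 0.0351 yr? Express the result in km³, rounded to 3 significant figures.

τ = M₀/F₀ = 1698/41110 = 0.04130 yr; rate constant k = 1/τ.
New steady state M_∞ = F₁/k = F₁·τ = 17160 × 0.04130 = 708.77 km³.
M(t) = M_∞ + (M₀ − M_∞)·e^(−t/τ); t/τ = 0.0351/0.04130 = 0.8498, so e^(−t/τ) = 0.4275.
M(t) = 708.77 + 989.2 × 0.4275 = 1131.7 km³.

1130 km³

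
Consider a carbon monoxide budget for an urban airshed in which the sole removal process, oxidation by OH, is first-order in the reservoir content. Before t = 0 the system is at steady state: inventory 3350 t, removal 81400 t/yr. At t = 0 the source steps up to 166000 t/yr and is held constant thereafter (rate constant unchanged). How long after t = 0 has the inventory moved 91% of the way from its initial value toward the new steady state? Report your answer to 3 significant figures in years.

τ = M₀/F₀ = 3350/81400 = 0.04115 yr.
The remaining gap fraction is e^(−t/τ); 91% covered ⇒ e^(−t/τ) = 0.0900.
t = −τ ln(0.0900) = 0.04115 × 2.408 = 0.09910 yr.

0.0991 yr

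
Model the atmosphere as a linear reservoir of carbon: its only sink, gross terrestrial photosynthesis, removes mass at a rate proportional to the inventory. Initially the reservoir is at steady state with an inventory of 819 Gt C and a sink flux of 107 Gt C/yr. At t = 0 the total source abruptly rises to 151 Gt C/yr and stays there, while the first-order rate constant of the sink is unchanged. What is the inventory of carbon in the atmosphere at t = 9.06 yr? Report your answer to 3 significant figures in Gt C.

Residence time τ = M₀/F₀ = 7.654 yr. The eventual steady state is M_∞ = M₀·(F₁/F₀) = 819 × 151/107 = 1155.8 Gt C.
The anomaly ΔM(t) = M(t) − M_∞ decays as ΔM₀·e^(−t/τ) with ΔM₀ = 819 − 1155.8 = −336.8 Gt C.
At t = 9.06 yr, e^(−t/τ) = e^(−1.184) = 0.3062, so ΔM = −103.1 Gt C and M = 1155.8 − 103.1 = 1052.7 Gt C.

1050 Gt C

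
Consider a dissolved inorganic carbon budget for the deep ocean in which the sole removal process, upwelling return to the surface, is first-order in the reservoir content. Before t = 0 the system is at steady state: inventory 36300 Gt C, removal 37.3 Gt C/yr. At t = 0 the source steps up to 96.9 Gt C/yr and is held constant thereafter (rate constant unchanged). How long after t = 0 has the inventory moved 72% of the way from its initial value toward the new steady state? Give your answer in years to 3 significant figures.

τ = M₀/F₀ = 36300/37.3 = 973.2 yr.
The remaining gap fraction is e^(−t/τ); 72% covered ⇒ e^(−t/τ) = 0.280.
t = −τ ln(0.280) = 973.2 × 1.273 = 1239 yr.

1240 yr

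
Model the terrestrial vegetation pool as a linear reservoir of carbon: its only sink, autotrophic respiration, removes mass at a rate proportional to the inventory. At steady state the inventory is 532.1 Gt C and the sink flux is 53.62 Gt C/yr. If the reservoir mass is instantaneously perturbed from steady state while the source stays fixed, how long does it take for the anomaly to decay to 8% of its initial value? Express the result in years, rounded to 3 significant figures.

For a linear reservoir the anomaly decays as exp(−t/τ) with τ = M/F = 532.1/53.62 = 9.924 yr.
exp(−t/τ) = 0.08 ⇒ t = −τ ln(0.08) = 9.924 × 2.526 = 25.06 yr.

25.1 yr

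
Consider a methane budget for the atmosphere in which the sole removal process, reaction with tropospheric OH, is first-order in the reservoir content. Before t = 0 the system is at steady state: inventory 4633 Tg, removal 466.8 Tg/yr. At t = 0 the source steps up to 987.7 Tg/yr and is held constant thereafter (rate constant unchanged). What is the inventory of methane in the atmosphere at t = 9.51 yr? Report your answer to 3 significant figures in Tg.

τ = M₀/F₀ = 4633/466.8 = 9.925 yr; rate constant k = 1/τ.
New steady state M_∞ = F₁/k = F₁·τ = 987.7 × 9.925 = 9802.9 Tg.
M(t) = M_∞ + (M₀ − M_∞)·e^(−t/τ); t/τ = 9.51/9.925 = 0.9582, so e^(−t/τ) = 0.3836.
M(t) = 9802.9 − 5170 × 0.3836 = 7819.8 Tg.

7820 Tg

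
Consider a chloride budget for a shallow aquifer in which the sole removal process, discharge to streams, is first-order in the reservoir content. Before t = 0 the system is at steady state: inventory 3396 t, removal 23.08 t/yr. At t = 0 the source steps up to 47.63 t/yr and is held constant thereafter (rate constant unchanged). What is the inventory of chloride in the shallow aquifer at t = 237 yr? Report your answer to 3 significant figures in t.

τ = M₀/F₀ = 3396/23.08 = 147.1 yr; rate constant k = 1/τ.
New steady state M_∞ = F₁/k = F₁·τ = 47.63 × 147.1 = 7008.3 t.
M(t) = M_∞ + (M₀ − M_∞)·e^(−t/τ); t/τ = 237/147.1 = 1.611, so e^(−t/τ) = 0.1997.
M(t) = 7008.3 − 3612 × 0.1997 = 6286.8 t.

6290 t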